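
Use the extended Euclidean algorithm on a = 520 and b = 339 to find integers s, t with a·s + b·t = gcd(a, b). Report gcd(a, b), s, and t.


Euclidean algorithm on (520, 339) — divide until remainder is 0:
  520 = 1 · 339 + 181
  339 = 1 · 181 + 158
  181 = 1 · 158 + 23
  158 = 6 · 23 + 20
  23 = 1 · 20 + 3
  20 = 6 · 3 + 2
  3 = 1 · 2 + 1
  2 = 2 · 1 + 0
gcd(520, 339) = 1.
Track Bezout coefficients alongside the remainders: start with r₀ = 520 = a·1 + b·0 (s = 1, t = 0) and r₁ = 339 = a·0 + b·1 (s = 0, t = 1); each new remainder r_{k+1} = r_{k-1} − q_k·r_k inherits s_{k+1} = s_{k-1} − q_k·s_k, t_{k+1} = t_{k-1} − q_k·t_k, so r_k = a·s_k + b·t_k at every step:
  q = 1: r = 181, s = 1 − 1·0 = 1, t = 0 − 1·1 = -1  (check: 520·1 + 339·(-1) = 181)
  q = 1: r = 158, s = 0 − 1·1 = -1, t = 1 − 1·(-1) = 2  (check: 520·(-1) + 339·2 = 158)
  q = 1: r = 23, s = 1 − 1·(-1) = 2, t = -1 − 1·2 = -3  (check: 520·2 + 339·(-3) = 23)
  q = 6: r = 20, s = -1 − 6·2 = -13, t = 2 − 6·(-3) = 20  (check: 520·(-13) + 339·20 = 20)
  q = 1: r = 3, s = 2 − 1·(-13) = 15, t = -3 − 1·20 = -23  (check: 520·15 + 339·(-23) = 3)
  q = 6: r = 2, s = -13 − 6·15 = -103, t = 20 − 6·(-23) = 158  (check: 520·(-103) + 339·158 = 2)
  q = 1: r = 1, s = 15 − 1·(-103) = 118, t = -23 − 1·158 = -181  (check: 520·118 + 339·(-181) = 1)
The row with r = 1 (the gcd) gives the Bezout coefficients s = 118, t = -181.
Result: 520 · (118) + 339 · (-181) = 1.

gcd(520, 339) = 1; s = 118, t = -181 (check: 520·118 + 339·(-181) = 1).


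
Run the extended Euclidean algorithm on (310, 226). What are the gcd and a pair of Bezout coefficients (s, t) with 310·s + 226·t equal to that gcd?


Euclidean algorithm on (310, 226) — divide until remainder is 0:
  310 = 1 · 226 + 84
  226 = 2 · 84 + 58
  84 = 1 · 58 + 26
  58 = 2 · 26 + 6
  26 = 4 · 6 + 2
  6 = 3 · 2 + 0
gcd(310, 226) = 2.
Track Bezout coefficients alongside the remainders: start with r₀ = 310 = a·1 + b·0 (s = 1, t = 0) and r₁ = 226 = a·0 + b·1 (s = 0, t = 1); each new remainder r_{k+1} = r_{k-1} − q_k·r_k inherits s_{k+1} = s_{k-1} − q_k·s_k, t_{k+1} = t_{k-1} − q_k·t_k, so r_k = a·s_k + b·t_k at every step:
  q = 1: r = 84, s = 1 − 1·0 = 1, t = 0 − 1·1 = -1  (check: 310·1 + 226·(-1) = 84)
  q = 2: r = 58, s = 0 − 2·1 = -2, t = 1 − 2·(-1) = 3  (check: 310·(-2) + 226·3 = 58)
  q = 1: r = 26, s = 1 − 1·(-2) = 3, t = -1 − 1·3 = -4  (check: 310·3 + 226·(-4) = 26)
  q = 2: r = 6, s = -2 − 2·3 = -8, t = 3 − 2·(-4) = 11  (check: 310·(-8) + 226·11 = 6)
  q = 4: r = 2, s = 3 − 4·(-8) = 35, t = -4 − 4·11 = -48  (check: 310·35 + 226·(-48) = 2)
The row with r = 2 (the gcd) gives the Bezout coefficients s = 35, t = -48.
Result: 310 · (35) + 226 · (-48) = 2.

gcd(310, 226) = 2; s = 35, t = -48 (check: 310·35 + 226·(-48) = 2).


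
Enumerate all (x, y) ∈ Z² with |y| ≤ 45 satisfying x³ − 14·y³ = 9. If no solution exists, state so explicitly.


The equation is x³ - 14y³ = 9. For fixed y, x³ = 14·y³ + 9, so a solution requires the RHS to be a perfect cube.
Strategy: iterate y from -45 to 45, compute RHS = 14·y³ + 9, and check whether it is a (positive or negative) perfect cube.
Check small values of y:
  y = 0: RHS = 9 is not a perfect cube.
  y = 1: RHS = 23 is not a perfect cube.
  y = -1: RHS = -5 is not a perfect cube.
  y = 2: RHS = 121 is not a perfect cube.
  y = -2: RHS = -103 is not a perfect cube.
  y = 3: RHS = 387 is not a perfect cube.
  y = -3: RHS = -369 is not a perfect cube.
Continuing the search up to |y| = 45 finds no solutions either.
No (x, y) in the scanned range satisfies the equation.

No integer solutions with |y| ≤ 45.


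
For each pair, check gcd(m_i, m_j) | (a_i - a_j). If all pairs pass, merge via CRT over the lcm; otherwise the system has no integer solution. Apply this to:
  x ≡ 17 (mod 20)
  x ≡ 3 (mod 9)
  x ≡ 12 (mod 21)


Moduli 20, 9, 21 are not pairwise coprime, so CRT works modulo lcm(m_i) when all pairwise compatibility conditions hold.
Pairwise compatibility: gcd(m_i, m_j) must divide a_i - a_j for every pair.
Merge one congruence at a time:
  Start: x ≡ 17 (mod 20).
  Combine with x ≡ 3 (mod 9): gcd(20, 9) = 1; 3 - 17 = -14, which IS divisible by 1, so compatible.
    Write x = 17 + 20·t and substitute into x ≡ 3 (mod 9): 20·t ≡ 3 − 17 = -14 (mod 9).
    Reduce coefficients mod 9: 2·t ≡ 4 (mod 9).
    The inverse of 2 mod 9 is 5 (since 2·5 = 10 = 1·9 + 1), so t ≡ 5·4 = 20 ≡ 2 (mod 9).
    Then x = 17 + 20·2 = 57, valid modulo lcm(20, 9) = 180: x ≡ 57 (mod 180).
  Combine with x ≡ 12 (mod 21): gcd(180, 21) = 3; 12 - 57 = -45, which IS divisible by 3, so compatible.
    Write x = 57 + 180·t and substitute into x ≡ 12 (mod 21): 180·t ≡ 12 − 57 = -45 (mod 21).
    Divide the congruence (and modulus) by g = 3: 60·t ≡ -15 (mod 7).
    Reduce coefficients mod 7: 4·t ≡ 6 (mod 7).
    The inverse of 4 mod 7 is 2 (since 4·2 = 8 = 1·7 + 1), so t ≡ 2·6 = 12 ≡ 5 (mod 7).
    Then x = 57 + 180·5 = 957, valid modulo lcm(180, 21) = 1260: x ≡ 957 (mod 1260).
Verify: 957 mod 20 = 17, 957 mod 9 = 3, 957 mod 21 = 12.

x ≡ 957 (mod 1260).


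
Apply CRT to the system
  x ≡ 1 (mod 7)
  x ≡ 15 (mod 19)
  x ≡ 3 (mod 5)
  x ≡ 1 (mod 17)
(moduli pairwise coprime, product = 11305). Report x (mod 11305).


Product of moduli M = 7 · 19 · 5 · 17 = 11305.
Merge one congruence at a time:
  Start: x ≡ 1 (mod 7).
  Combine with x ≡ 15 (mod 19); new modulus lcm = 133.
    Write x = 1 + 7·t and substitute into x ≡ 15 (mod 19): 7·t ≡ 15 − 1 = 14 (mod 19).
    The inverse of 7 mod 19 is 11 (since 7·11 = 77 = 4·19 + 1), so t ≡ 11·14 = 154 ≡ 2 (mod 19).
    Then x = 1 + 7·2 = 15, valid modulo lcm(7, 19) = 133: x ≡ 15 (mod 133).
  Combine with x ≡ 3 (mod 5); new modulus lcm = 665.
    Write x = 15 + 133·t and substitute into x ≡ 3 (mod 5): 133·t ≡ 3 − 15 = -12 (mod 5).
    Reduce coefficients mod 5: 3·t ≡ 3 (mod 5).
    The inverse of 3 mod 5 is 2 (since 3·2 = 6 = 1·5 + 1), so t ≡ 2·3 = 6 ≡ 1 (mod 5).
    Then x = 15 + 133·1 = 148, valid modulo lcm(133, 5) = 665: x ≡ 148 (mod 665).
  Combine with x ≡ 1 (mod 17); new modulus lcm = 11305.
    Write x = 148 + 665·t and substitute into x ≡ 1 (mod 17): 665·t ≡ 1 − 148 = -147 (mod 17).
    Reduce coefficients mod 17: 2·t ≡ 6 (mod 17).
    The inverse of 2 mod 17 is 9 (since 2·9 = 18 = 1·17 + 1), so t ≡ 9·6 = 54 ≡ 3 (mod 17).
    Then x = 148 + 665·3 = 2143, valid modulo lcm(665, 17) = 11305: x ≡ 2143 (mod 11305).
Verify against each original: 2143 mod 7 = 1, 2143 mod 19 = 15, 2143 mod 5 = 3, 2143 mod 17 = 1.

x ≡ 2143 (mod 11305).


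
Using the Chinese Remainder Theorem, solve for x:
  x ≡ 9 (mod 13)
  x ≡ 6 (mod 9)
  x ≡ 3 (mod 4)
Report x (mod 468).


Moduli 13, 9, 4 are pairwise coprime; by CRT there is a unique solution modulo M = 13 · 9 · 4 = 468.
Solve pairwise, accumulating the modulus:
  Start with x ≡ 9 (mod 13).
  Combine with x ≡ 6 (mod 9): since gcd(13, 9) = 1, we get a unique residue mod 117.
    Write x = 9 + 13·t and substitute into x ≡ 6 (mod 9): 13·t ≡ 6 − 9 = -3 (mod 9).
    Reduce coefficients mod 9: 4·t ≡ 6 (mod 9).
    The inverse of 4 mod 9 is 7 (since 4·7 = 28 = 3·9 + 1), so t ≡ 7·6 = 42 ≡ 6 (mod 9).
    Then x = 9 + 13·6 = 87, valid modulo lcm(13, 9) = 117: x ≡ 87 (mod 117).
  Combine with x ≡ 3 (mod 4): since gcd(117, 4) = 1, we get a unique residue mod 468.
    Write x = 87 + 117·t and substitute into x ≡ 3 (mod 4): 117·t ≡ 3 − 87 = -84 (mod 4).
    Reduce coefficients mod 4: 1·t ≡ 0 (mod 4).
    So t ≡ 0 (mod 4).
    Then x = 87 + 117·0 = 87, valid modulo lcm(117, 4) = 468: x ≡ 87 (mod 468).
Verify: 87 mod 13 = 9 ✓, 87 mod 9 = 6 ✓, 87 mod 4 = 3 ✓.

x ≡ 87 (mod 468).


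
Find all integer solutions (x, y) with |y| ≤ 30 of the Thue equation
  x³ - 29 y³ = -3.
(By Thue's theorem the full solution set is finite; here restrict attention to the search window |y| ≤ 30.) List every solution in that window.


The equation is x³ - 29y³ = -3. For fixed y, x³ = 29·y³ − 3, so a solution requires the RHS to be a perfect cube.
Strategy: iterate y from -30 to 30, compute RHS = 29·y³ − 3, and check whether it is a (positive or negative) perfect cube.
Check small values of y:
  y = 0: RHS = -3 is not a perfect cube.
  y = 1: RHS = 26 is not a perfect cube.
  y = -1: RHS = -32 is not a perfect cube.
  y = 2: RHS = 229 is not a perfect cube.
  y = -2: RHS = -235 is not a perfect cube.
  y = 3: RHS = 780 is not a perfect cube.
  y = -3: RHS = -786 is not a perfect cube.
Continuing the search up to |y| = 30 finds no solutions either.
No (x, y) in the scanned range satisfies the equation.

No integer solutions with |y| ≤ 30.


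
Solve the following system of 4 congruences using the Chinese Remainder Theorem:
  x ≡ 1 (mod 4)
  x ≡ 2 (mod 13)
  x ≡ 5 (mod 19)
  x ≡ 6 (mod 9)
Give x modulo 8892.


Product of moduli M = 4 · 13 · 19 · 9 = 8892.
Merge one congruence at a time:
  Start: x ≡ 1 (mod 4).
  Combine with x ≡ 2 (mod 13); new modulus lcm = 52.
    Write x = 1 + 4·t and substitute into x ≡ 2 (mod 13): 4·t ≡ 2 − 1 = 1 (mod 13).
    The inverse of 4 mod 13 is 10 (since 4·10 = 40 = 3·13 + 1), so t ≡ 10·1 = 10 ≡ 10 (mod 13).
    Then x = 1 + 4·10 = 41, valid modulo lcm(4, 13) = 52: x ≡ 41 (mod 52).
  Combine with x ≡ 5 (mod 19); new modulus lcm = 988.
    Write x = 41 + 52·t and substitute into x ≡ 5 (mod 19): 52·t ≡ 5 − 41 = -36 (mod 19).
    Reduce coefficients mod 19: 14·t ≡ 2 (mod 19).
    The inverse of 14 mod 19 is 15 (since 14·15 = 210 = 11·19 + 1), so t ≡ 15·2 = 30 ≡ 11 (mod 19).
    Then x = 41 + 52·11 = 613, valid modulo lcm(52, 19) = 988: x ≡ 613 (mod 988).
  Combine with x ≡ 6 (mod 9); new modulus lcm = 8892.
    Write x = 613 + 988·t and substitute into x ≡ 6 (mod 9): 988·t ≡ 6 − 613 = -607 (mod 9).
    Reduce coefficients mod 9: 7·t ≡ 5 (mod 9).
    The inverse of 7 mod 9 is 4 (since 7·4 = 28 = 3·9 + 1), so t ≡ 4·5 = 20 ≡ 2 (mod 9).
    Then x = 613 + 988·2 = 2589, valid modulo lcm(988, 9) = 8892: x ≡ 2589 (mod 8892).
Verify against each original: 2589 mod 4 = 1, 2589 mod 13 = 2, 2589 mod 19 = 5, 2589 mod 9 = 6.

x ≡ 2589 (mod 8892).


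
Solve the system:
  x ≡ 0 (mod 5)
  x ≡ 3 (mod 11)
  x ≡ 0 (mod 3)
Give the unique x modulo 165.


Moduli 5, 11, 3 are pairwise coprime; by CRT there is a unique solution modulo M = 5 · 11 · 3 = 165.
Solve pairwise, accumulating the modulus:
  Start with x ≡ 0 (mod 5).
  Combine with x ≡ 3 (mod 11): since gcd(5, 11) = 1, we get a unique residue mod 55.
    Write x = 0 + 5·t and substitute into x ≡ 3 (mod 11): 5·t ≡ 3 − 0 = 3 (mod 11).
    The inverse of 5 mod 11 is 9 (since 5·9 = 45 = 4·11 + 1), so t ≡ 9·3 = 27 ≡ 5 (mod 11).
    Then x = 0 + 5·5 = 25, valid modulo lcm(5, 11) = 55: x ≡ 25 (mod 55).
  Combine with x ≡ 0 (mod 3): since gcd(55, 3) = 1, we get a unique residue mod 165.
    Write x = 25 + 55·t and substitute into x ≡ 0 (mod 3): 55·t ≡ 0 − 25 = -25 (mod 3).
    Reduce coefficients mod 3: 1·t ≡ 2 (mod 3).
    So t ≡ 2 (mod 3).
    Then x = 25 + 55·2 = 135, valid modulo lcm(55, 3) = 165: x ≡ 135 (mod 165).
Verify: 135 mod 5 = 0 ✓, 135 mod 11 = 3 ✓, 135 mod 3 = 0 ✓.

x ≡ 135 (mod 165).


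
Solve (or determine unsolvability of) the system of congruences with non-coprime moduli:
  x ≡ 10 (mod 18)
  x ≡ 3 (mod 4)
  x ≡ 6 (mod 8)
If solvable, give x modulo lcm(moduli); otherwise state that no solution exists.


Moduli 18, 4, 8 are not pairwise coprime, so CRT works modulo lcm(m_i) when all pairwise compatibility conditions hold.
Pairwise compatibility: gcd(m_i, m_j) must divide a_i - a_j for every pair.
Merge one congruence at a time:
  Start: x ≡ 10 (mod 18).
  Combine with x ≡ 3 (mod 4): gcd(18, 4) = 2, and 3 - 10 = -7 is NOT divisible by 2.
    ⇒ system is inconsistent (no integer solution).

No solution (the system is inconsistent).


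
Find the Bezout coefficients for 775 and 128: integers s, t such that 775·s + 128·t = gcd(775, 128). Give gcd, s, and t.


Euclidean algorithm on (775, 128) — divide until remainder is 0:
  775 = 6 · 128 + 7
  128 = 18 · 7 + 2
  7 = 3 · 2 + 1
  2 = 2 · 1 + 0
gcd(775, 128) = 1.
Track Bezout coefficients alongside the remainders: start with r₀ = 775 = a·1 + b·0 (s = 1, t = 0) and r₁ = 128 = a·0 + b·1 (s = 0, t = 1); each new remainder r_{k+1} = r_{k-1} − q_k·r_k inherits s_{k+1} = s_{k-1} − q_k·s_k, t_{k+1} = t_{k-1} − q_k·t_k, so r_k = a·s_k + b·t_k at every step:
  q = 6: r = 7, s = 1 − 6·0 = 1, t = 0 − 6·1 = -6  (check: 775·1 + 128·(-6) = 7)
  q = 18: r = 2, s = 0 − 18·1 = -18, t = 1 − 18·(-6) = 109  (check: 775·(-18) + 128·109 = 2)
  q = 3: r = 1, s = 1 − 3·(-18) = 55, t = -6 − 3·109 = -333  (check: 775·55 + 128·(-333) = 1)
The row with r = 1 (the gcd) gives the Bezout coefficients s = 55, t = -333.
Result: 775 · (55) + 128 · (-333) = 1.

gcd(775, 128) = 1; s = 55, t = -333 (check: 775·55 + 128·(-333) = 1).


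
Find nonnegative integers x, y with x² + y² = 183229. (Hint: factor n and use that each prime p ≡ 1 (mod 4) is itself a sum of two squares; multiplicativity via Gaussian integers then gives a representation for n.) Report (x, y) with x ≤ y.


Step 1: Factor n = 183229 = 41^2 · 109.
Step 2: Check the mod-4 condition on each prime factor: 41 ≡ 1 (mod 4), exponent 2; 109 ≡ 1 (mod 4), exponent 1.
All primes ≡ 3 (mod 4) appear to even exponent (or don't appear), so by the two-squares theorem n IS expressible as a sum of two squares.
Step 3: Build a representation. Here n = 41 · 41 · 109 is a product of primes ≡ 1 (mod 4). Each prime p ≡ 1 (mod 4) is itself a sum of two squares; find a² by testing p − a² for a perfect square:
  41: 41 − 1² = 40, 41 − 2² = 37, 41 − 3² = 32, 41 − 4² = 25 = 5² ⇒ 41 = 4² + 5².
  109: 109 − 1² = 108, 109 − 2² = 105, 109 − 3² = 100 = 10² ⇒ 109 = 3² + 10².
  Combine using the Brahmagupta–Fibonacci identity (a² + b²)(c² + d²) = (ac − bd)² + (ad + bc)² = (ac + bd)² + (ad − bc)²:
  41 · 41 = 1681: from (4² + 5²)(4² + 5²), take (4·4 − 5·5, 4·5 + 5·4) = (16 − 25, 20 + 20) = (-9, 40); dropping signs (only squares matter) gives (9, 40); check 9² + 40² = 81 + 1600 = 1681 ✓.
  1681 · 109 = 183229: from (9² + 40²)(3² + 10²), take (9·3 − 40·10, 9·10 + 40·3) = (27 − 400, 90 + 120) = (-373, 210); dropping signs (only squares matter) gives (373, 210); check 373² + 210² = 139129 + 44100 = 183229 ✓.
Step 4: Order so x ≤ y and verify: 210² + 373² = 44100 + 139129 = 183229 = n. ✓

n = 183229 = 210² + 373² (one valid representation with x ≤ y).


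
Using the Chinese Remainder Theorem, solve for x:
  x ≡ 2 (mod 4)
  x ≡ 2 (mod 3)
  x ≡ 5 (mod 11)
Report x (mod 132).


Moduli 4, 3, 11 are pairwise coprime; by CRT there is a unique solution modulo M = 4 · 3 · 11 = 132.
Solve pairwise, accumulating the modulus:
  Start with x ≡ 2 (mod 4).
  Combine with x ≡ 2 (mod 3): since gcd(4, 3) = 1, we get a unique residue mod 12.
    Write x = 2 + 4·t and substitute into x ≡ 2 (mod 3): 4·t ≡ 2 − 2 = 0 (mod 3).
    Reduce coefficients mod 3: 1·t ≡ 0 (mod 3).
    So t ≡ 0 (mod 3).
    Then x = 2 + 4·0 = 2, valid modulo lcm(4, 3) = 12: x ≡ 2 (mod 12).
  Combine with x ≡ 5 (mod 11): since gcd(12, 11) = 1, we get a unique residue mod 132.
    Write x = 2 + 12·t and substitute into x ≡ 5 (mod 11): 12·t ≡ 5 − 2 = 3 (mod 11).
    Reduce coefficients mod 11: 1·t ≡ 3 (mod 11).
    So t ≡ 3 (mod 11).
    Then x = 2 + 12·3 = 38, valid modulo lcm(12, 11) = 132: x ≡ 38 (mod 132).
Verify: 38 mod 4 = 2 ✓, 38 mod 3 = 2 ✓, 38 mod 11 = 5 ✓.

x ≡ 38 (mod 132).


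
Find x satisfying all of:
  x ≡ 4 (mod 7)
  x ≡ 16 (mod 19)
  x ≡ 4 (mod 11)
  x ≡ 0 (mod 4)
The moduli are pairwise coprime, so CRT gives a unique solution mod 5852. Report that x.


Product of moduli M = 7 · 19 · 11 · 4 = 5852.
Merge one congruence at a time:
  Start: x ≡ 4 (mod 7).
  Combine with x ≡ 16 (mod 19); new modulus lcm = 133.
    Write x = 4 + 7·t and substitute into x ≡ 16 (mod 19): 7·t ≡ 16 − 4 = 12 (mod 19).
    The inverse of 7 mod 19 is 11 (since 7·11 = 77 = 4·19 + 1), so t ≡ 11·12 = 132 ≡ 18 (mod 19).
    Then x = 4 + 7·18 = 130, valid modulo lcm(7, 19) = 133: x ≡ 130 (mod 133).
  Combine with x ≡ 4 (mod 11); new modulus lcm = 1463.
    Write x = 130 + 133·t and substitute into x ≡ 4 (mod 11): 133·t ≡ 4 − 130 = -126 (mod 11).
    Reduce coefficients mod 11: 1·t ≡ 6 (mod 11).
    So t ≡ 6 (mod 11).
    Then x = 130 + 133·6 = 928, valid modulo lcm(133, 11) = 1463: x ≡ 928 (mod 1463).
  Combine with x ≡ 0 (mod 4); new modulus lcm = 5852.
    Write x = 928 + 1463·t and substitute into x ≡ 0 (mod 4): 1463·t ≡ 0 − 928 = -928 (mod 4).
    Reduce coefficients mod 4: 3·t ≡ 0 (mod 4).
    The inverse of 3 mod 4 is 3 (since 3·3 = 9 = 2·4 + 1), so t ≡ 3·0 = 0 ≡ 0 (mod 4).
    Then x = 928 + 1463·0 = 928, valid modulo lcm(1463, 4) = 5852: x ≡ 928 (mod 5852).
Verify against each original: 928 mod 7 = 4, 928 mod 19 = 16, 928 mod 11 = 4, 928 mod 4 = 0.

x ≡ 928 (mod 5852).


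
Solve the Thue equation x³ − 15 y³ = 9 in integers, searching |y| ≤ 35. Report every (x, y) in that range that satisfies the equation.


The equation is x³ - 15y³ = 9. For fixed y, x³ = 15·y³ + 9, so a solution requires the RHS to be a perfect cube.
Strategy: iterate y from -35 to 35, compute RHS = 15·y³ + 9, and check whether it is a (positive or negative) perfect cube.
Check small values of y:
  y = 0: RHS = 9 is not a perfect cube.
  y = 1: RHS = 24 is not a perfect cube.
  y = -1: RHS = -6 is not a perfect cube.
  y = 2: RHS = 129 is not a perfect cube.
  y = -2: RHS = -111 is not a perfect cube.
  y = 3: RHS = 414 is not a perfect cube.
  y = -3: RHS = -396 is not a perfect cube.
Continuing the search up to |y| = 35 finds no solutions either.
No (x, y) in the scanned range satisfies the equation.

No integer solutions with |y| ≤ 35.


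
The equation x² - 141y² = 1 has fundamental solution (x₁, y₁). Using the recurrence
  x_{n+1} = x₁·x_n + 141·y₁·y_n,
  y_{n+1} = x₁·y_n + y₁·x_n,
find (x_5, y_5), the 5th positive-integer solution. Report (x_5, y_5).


Step 1: Find the fundamental solution (x₁, y₁) of x² - 141y² = 1.
  Expand √141 as a continued fraction. a₀ = ⌊√141⌋ = 11; iterate m_{k+1} = d_k·a_k − m_k, d_{k+1} = (141 − m_{k+1}²)/d_k, a_{k+1} = ⌊(a₀ + m_{k+1})/d_{k+1}⌋ (starting m₀ = 0, d₀ = 1), with convergents p_k = a_k·p_{k-1} + p_{k-2}, q_k = a_k·q_{k-1} + q_{k-2} (p₋₁ = 1, q₋₁ = 0):
  k = 0: a₀ = 11; p₀/q₀ = 11/1; p₀² − 141·q₀² = 121 − 141 = -20.
  k = 1: m = 11, d = 20, a = ⌊(11 + 11)/20⌋ = 1; p/q = (1·11 + 1)/(1·1 + 0) = 12/1; p² − 141·q² = 144 − 141 = 3.
  k = 2: m = 9, d = 3, a = ⌊(11 + 9)/3⌋ = 6; p/q = (6·12 + 11)/(6·1 + 1) = 83/7; p² − 141·q² = 6889 − 6909 = -20.
  k = 3: m = 9, d = 20, a = ⌊(11 + 9)/20⌋ = 1; p/q = (1·83 + 12)/(1·7 + 1) = 95/8; p² − 141·q² = 9025 − 9024 = 1.
  The first convergent with p² − 141·q² = 1 gives the fundamental solution (x₁, y₁) = (95, 8).
Step 2: Apply the recurrence (x_{n+1}, y_{n+1}) = (x₁x_n + 141y₁y_n, x₁y_n + y₁x_n) repeatedly.
  From (x_1, y_1) = (95, 8): x_2 = 95·95 + 141·8·8 = 18049; y_2 = 95·8 + 8·95 = 1520.
  From (x_2, y_2) = (18049, 1520): x_3 = 95·18049 + 141·8·1520 = 3429215; y_3 = 95·1520 + 8·18049 = 288792.
  From (x_3, y_3) = (3429215, 288792): x_4 = 95·3429215 + 141·8·288792 = 651532801; y_4 = 95·288792 + 8·3429215 = 54868960.
  From (x_4, y_4) = (651532801, 54868960): x_5 = 95·651532801 + 141·8·54868960 = 123787802975; y_5 = 95·54868960 + 8·651532801 = 10424813608.
Step 3: Verify x_5² - 141·y_5² = 15323420165377418850625 - 15323420165377418850624 = 1 (should be 1). ✓

(x_1, y_1) = (95, 8); (x_5, y_5) = (123787802975, 10424813608).


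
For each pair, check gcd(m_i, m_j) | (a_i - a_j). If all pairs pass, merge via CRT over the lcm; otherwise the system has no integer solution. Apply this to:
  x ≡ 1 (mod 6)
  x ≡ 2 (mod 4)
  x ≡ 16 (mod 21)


Moduli 6, 4, 21 are not pairwise coprime, so CRT works modulo lcm(m_i) when all pairwise compatibility conditions hold.
Pairwise compatibility: gcd(m_i, m_j) must divide a_i - a_j for every pair.
Merge one congruence at a time:
  Start: x ≡ 1 (mod 6).
  Combine with x ≡ 2 (mod 4): gcd(6, 4) = 2, and 2 - 1 = 1 is NOT divisible by 2.
    ⇒ system is inconsistent (no integer solution).

No solution (the system is inconsistent).


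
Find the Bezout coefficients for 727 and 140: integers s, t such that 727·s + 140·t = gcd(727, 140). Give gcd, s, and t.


Euclidean algorithm on (727, 140) — divide until remainder is 0:
  727 = 5 · 140 + 27
  140 = 5 · 27 + 5
  27 = 5 · 5 + 2
  5 = 2 · 2 + 1
  2 = 2 · 1 + 0
gcd(727, 140) = 1.
Track Bezout coefficients alongside the remainders: start with r₀ = 727 = a·1 + b·0 (s = 1, t = 0) and r₁ = 140 = a·0 + b·1 (s = 0, t = 1); each new remainder r_{k+1} = r_{k-1} − q_k·r_k inherits s_{k+1} = s_{k-1} − q_k·s_k, t_{k+1} = t_{k-1} − q_k·t_k, so r_k = a·s_k + b·t_k at every step:
  q = 5: r = 27, s = 1 − 5·0 = 1, t = 0 − 5·1 = -5  (check: 727·1 + 140·(-5) = 27)
  q = 5: r = 5, s = 0 − 5·1 = -5, t = 1 − 5·(-5) = 26  (check: 727·(-5) + 140·26 = 5)
  q = 5: r = 2, s = 1 − 5·(-5) = 26, t = -5 − 5·26 = -135  (check: 727·26 + 140·(-135) = 2)
  q = 2: r = 1, s = -5 − 2·26 = -57, t = 26 − 2·(-135) = 296  (check: 727·(-57) + 140·296 = 1)
The row with r = 1 (the gcd) gives the Bezout coefficients s = -57, t = 296.
Result: 727 · (-57) + 140 · (296) = 1.

gcd(727, 140) = 1; s = -57, t = 296 (check: 727·(-57) + 140·296 = 1).


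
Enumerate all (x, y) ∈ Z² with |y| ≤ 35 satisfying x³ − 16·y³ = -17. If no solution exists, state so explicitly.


The equation is x³ - 16y³ = -17. For fixed y, x³ = 16·y³ − 17, so a solution requires the RHS to be a perfect cube.
Strategy: iterate y from -35 to 35, compute RHS = 16·y³ − 17, and check whether it is a (positive or negative) perfect cube.
Check small values of y:
  y = 0: RHS = -17 is not a perfect cube.
  y = 1: RHS = -1 = (-1)³ ⇒ x = -1 works.
  y = -1: RHS = -33 is not a perfect cube.
  y = 2: RHS = 111 is not a perfect cube.
  y = -2: RHS = -145 is not a perfect cube.
  y = 3: RHS = 415 is not a perfect cube.
  y = -3: RHS = -449 is not a perfect cube.
Continuing the search up to |y| = 35 finds no further solutions beyond those listed.
Collected solutions: (-1, 1).

Solutions (with |y| ≤ 35): (-1, 1).


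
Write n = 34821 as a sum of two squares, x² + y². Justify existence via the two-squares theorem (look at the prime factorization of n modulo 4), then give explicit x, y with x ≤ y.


Step 1: Factor n = 34821 = 3^2 · 53 · 73.
Step 2: Check the mod-4 condition on each prime factor: 3 ≡ 3 (mod 4), exponent 2 (must be even); 53 ≡ 1 (mod 4), exponent 1; 73 ≡ 1 (mod 4), exponent 1.
All primes ≡ 3 (mod 4) appear to even exponent (or don't appear), so by the two-squares theorem n IS expressible as a sum of two squares.
Step 3: Build a representation. Group n = k² · m with k = 3 and m = 53 · 73 = 3869 (a product of primes ≡ 1 (mod 4)); a representation of m scales to one of n via (k·x)² + (k·y)² = k²(x² + y²). Each prime p ≡ 1 (mod 4) is itself a sum of two squares; find a² by testing p − a² for a perfect square:
  53: 53 − 1² = 52, 53 − 2² = 49 = 7² ⇒ 53 = 2² + 7².
  73: 73 − 1² = 72, 73 − 2² = 69, 73 − 3² = 64 = 8² ⇒ 73 = 3² + 8².
  Combine using the Brahmagupta–Fibonacci identity (a² + b²)(c² + d²) = (ac − bd)² + (ad + bc)² = (ac + bd)² + (ad − bc)²:
  53 · 73 = 3869: from (2² + 7²)(3² + 8²), take (2·3 − 7·8, 2·8 + 7·3) = (6 − 56, 16 + 21) = (-50, 37); dropping signs (only squares matter) gives (50, 37); check 50² + 37² = 2500 + 1369 = 3869 ✓.
  Scale by k = 3: (3·50, 3·37) = (150, 111).
Step 4: Order so x ≤ y and verify: 111² + 150² = 12321 + 22500 = 34821 = n. ✓

n = 34821 = 111² + 150² (one valid representation with x ≤ y).


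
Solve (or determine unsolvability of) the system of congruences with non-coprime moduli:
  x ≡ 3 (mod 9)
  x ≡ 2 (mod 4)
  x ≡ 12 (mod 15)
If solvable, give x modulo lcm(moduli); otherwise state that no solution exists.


Moduli 9, 4, 15 are not pairwise coprime, so CRT works modulo lcm(m_i) when all pairwise compatibility conditions hold.
Pairwise compatibility: gcd(m_i, m_j) must divide a_i - a_j for every pair.
Merge one congruence at a time:
  Start: x ≡ 3 (mod 9).
  Combine with x ≡ 2 (mod 4): gcd(9, 4) = 1; 2 - 3 = -1, which IS divisible by 1, so compatible.
    Write x = 3 + 9·t and substitute into x ≡ 2 (mod 4): 9·t ≡ 2 − 3 = -1 (mod 4).
    Reduce coefficients mod 4: 1·t ≡ 3 (mod 4).
    So t ≡ 3 (mod 4).
    Then x = 3 + 9·3 = 30, valid modulo lcm(9, 4) = 36: x ≡ 30 (mod 36).
  Combine with x ≡ 12 (mod 15): gcd(36, 15) = 3; 12 - 30 = -18, which IS divisible by 3, so compatible.
    Write x = 30 + 36·t and substitute into x ≡ 12 (mod 15): 36·t ≡ 12 − 30 = -18 (mod 15).
    Divide the congruence (and modulus) by g = 3: 12·t ≡ -6 (mod 5).
    Reduce coefficients mod 5: 2·t ≡ 4 (mod 5).
    The inverse of 2 mod 5 is 3 (since 2·3 = 6 = 1·5 + 1), so t ≡ 3·4 = 12 ≡ 2 (mod 5).
    Then x = 30 + 36·2 = 102, valid modulo lcm(36, 15) = 180: x ≡ 102 (mod 180).
Verify: 102 mod 9 = 3, 102 mod 4 = 2, 102 mod 15 = 12.

x ≡ 102 (mod 180).


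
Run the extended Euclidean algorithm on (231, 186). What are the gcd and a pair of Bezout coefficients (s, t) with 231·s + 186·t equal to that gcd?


Euclidean algorithm on (231, 186) — divide until remainder is 0:
  231 = 1 · 186 + 45
  186 = 4 · 45 + 6
  45 = 7 · 6 + 3
  6 = 2 · 3 + 0
gcd(231, 186) = 3.
Track Bezout coefficients alongside the remainders: start with r₀ = 231 = a·1 + b·0 (s = 1, t = 0) and r₁ = 186 = a·0 + b·1 (s = 0, t = 1); each new remainder r_{k+1} = r_{k-1} − q_k·r_k inherits s_{k+1} = s_{k-1} − q_k·s_k, t_{k+1} = t_{k-1} − q_k·t_k, so r_k = a·s_k + b·t_k at every step:
  q = 1: r = 45, s = 1 − 1·0 = 1, t = 0 − 1·1 = -1  (check: 231·1 + 186·(-1) = 45)
  q = 4: r = 6, s = 0 − 4·1 = -4, t = 1 − 4·(-1) = 5  (check: 231·(-4) + 186·5 = 6)
  q = 7: r = 3, s = 1 − 7·(-4) = 29, t = -1 − 7·5 = -36  (check: 231·29 + 186·(-36) = 3)
The row with r = 3 (the gcd) gives the Bezout coefficients s = 29, t = -36.
Result: 231 · (29) + 186 · (-36) = 3.

gcd(231, 186) = 3; s = 29, t = -36 (check: 231·29 + 186·(-36) = 3).


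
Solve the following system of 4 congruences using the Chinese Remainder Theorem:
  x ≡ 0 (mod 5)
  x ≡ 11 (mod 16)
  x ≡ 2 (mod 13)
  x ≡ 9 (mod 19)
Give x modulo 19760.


Product of moduli M = 5 · 16 · 13 · 19 = 19760.
Merge one congruence at a time:
  Start: x ≡ 0 (mod 5).
  Combine with x ≡ 11 (mod 16); new modulus lcm = 80.
    Write x = 0 + 5·t and substitute into x ≡ 11 (mod 16): 5·t ≡ 11 − 0 = 11 (mod 16).
    The inverse of 5 mod 16 is 13 (since 5·13 = 65 = 4·16 + 1), so t ≡ 13·11 = 143 ≡ 15 (mod 16).
    Then x = 0 + 5·15 = 75, valid modulo lcm(5, 16) = 80: x ≡ 75 (mod 80).
  Combine with x ≡ 2 (mod 13); new modulus lcm = 1040.
    Write x = 75 + 80·t and substitute into x ≡ 2 (mod 13): 80·t ≡ 2 − 75 = -73 (mod 13).
    Reduce coefficients mod 13: 2·t ≡ 5 (mod 13).
    The inverse of 2 mod 13 is 7 (since 2·7 = 14 = 1·13 + 1), so t ≡ 7·5 = 35 ≡ 9 (mod 13).
    Then x = 75 + 80·9 = 795, valid modulo lcm(80, 13) = 1040: x ≡ 795 (mod 1040).
  Combine with x ≡ 9 (mod 19); new modulus lcm = 19760.
    Write x = 795 + 1040·t and substitute into x ≡ 9 (mod 19): 1040·t ≡ 9 − 795 = -786 (mod 19).
    Reduce coefficients mod 19: 14·t ≡ 12 (mod 19).
    The inverse of 14 mod 19 is 15 (since 14·15 = 210 = 11·19 + 1), so t ≡ 15·12 = 180 ≡ 9 (mod 19).
    Then x = 795 + 1040·9 = 10155, valid modulo lcm(1040, 19) = 19760: x ≡ 10155 (mod 19760).
Verify against each original: 10155 mod 5 = 0, 10155 mod 16 = 11, 10155 mod 13 = 2, 10155 mod 19 = 9.

x ≡ 10155 (mod 19760).


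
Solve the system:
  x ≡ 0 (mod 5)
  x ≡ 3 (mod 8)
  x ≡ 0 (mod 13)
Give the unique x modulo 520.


Moduli 5, 8, 13 are pairwise coprime; by CRT there is a unique solution modulo M = 5 · 8 · 13 = 520.
Solve pairwise, accumulating the modulus:
  Start with x ≡ 0 (mod 5).
  Combine with x ≡ 3 (mod 8): since gcd(5, 8) = 1, we get a unique residue mod 40.
    Write x = 0 + 5·t and substitute into x ≡ 3 (mod 8): 5·t ≡ 3 − 0 = 3 (mod 8).
    The inverse of 5 mod 8 is 5 (since 5·5 = 25 = 3·8 + 1), so t ≡ 5·3 = 15 ≡ 7 (mod 8).
    Then x = 0 + 5·7 = 35, valid modulo lcm(5, 8) = 40: x ≡ 35 (mod 40).
  Combine with x ≡ 0 (mod 13): since gcd(40, 13) = 1, we get a unique residue mod 520.
    Write x = 35 + 40·t and substitute into x ≡ 0 (mod 13): 40·t ≡ 0 − 35 = -35 (mod 13).
    Reduce coefficients mod 13: 1·t ≡ 4 (mod 13).
    So t ≡ 4 (mod 13).
    Then x = 35 + 40·4 = 195, valid modulo lcm(40, 13) = 520: x ≡ 195 (mod 520).
Verify: 195 mod 5 = 0 ✓, 195 mod 8 = 3 ✓, 195 mod 13 = 0 ✓.

x ≡ 195 (mod 520).


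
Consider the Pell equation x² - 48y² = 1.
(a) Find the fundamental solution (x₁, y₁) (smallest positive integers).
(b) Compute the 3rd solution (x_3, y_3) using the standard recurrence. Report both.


Step 1: Find the fundamental solution (x₁, y₁) of x² - 48y² = 1.
  Expand √48 as a continued fraction. a₀ = ⌊√48⌋ = 6; iterate m_{k+1} = d_k·a_k − m_k, d_{k+1} = (48 − m_{k+1}²)/d_k, a_{k+1} = ⌊(a₀ + m_{k+1})/d_{k+1}⌋ (starting m₀ = 0, d₀ = 1), with convergents p_k = a_k·p_{k-1} + p_{k-2}, q_k = a_k·q_{k-1} + q_{k-2} (p₋₁ = 1, q₋₁ = 0):
  k = 0: a₀ = 6; p₀/q₀ = 6/1; p₀² − 48·q₀² = 36 − 48 = -12.
  k = 1: m = 6, d = 12, a = ⌊(6 + 6)/12⌋ = 1; p/q = (1·6 + 1)/(1·1 + 0) = 7/1; p² − 48·q² = 49 − 48 = 1.
  The first convergent with p² − 48·q² = 1 gives the fundamental solution (x₁, y₁) = (7, 1).
Step 2: Apply the recurrence (x_{n+1}, y_{n+1}) = (x₁x_n + 48y₁y_n, x₁y_n + y₁x_n) repeatedly.
  From (x_1, y_1) = (7, 1): x_2 = 7·7 + 48·1·1 = 97; y_2 = 7·1 + 1·7 = 14.
  From (x_2, y_2) = (97, 14): x_3 = 7·97 + 48·1·14 = 1351; y_3 = 7·14 + 1·97 = 195.
Step 3: Verify x_3² - 48·y_3² = 1825201 - 1825200 = 1 (should be 1). ✓

(x_1, y_1) = (7, 1); (x_3, y_3) = (1351, 195).


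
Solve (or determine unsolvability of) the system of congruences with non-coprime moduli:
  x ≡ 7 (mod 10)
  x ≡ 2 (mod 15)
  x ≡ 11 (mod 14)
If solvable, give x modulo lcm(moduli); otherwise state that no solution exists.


Moduli 10, 15, 14 are not pairwise coprime, so CRT works modulo lcm(m_i) when all pairwise compatibility conditions hold.
Pairwise compatibility: gcd(m_i, m_j) must divide a_i - a_j for every pair.
Merge one congruence at a time:
  Start: x ≡ 7 (mod 10).
  Combine with x ≡ 2 (mod 15): gcd(10, 15) = 5; 2 - 7 = -5, which IS divisible by 5, so compatible.
    Write x = 7 + 10·t and substitute into x ≡ 2 (mod 15): 10·t ≡ 2 − 7 = -5 (mod 15).
    Divide the congruence (and modulus) by g = 5: 2·t ≡ -1 (mod 3).
    Reduce coefficients mod 3: 2·t ≡ 2 (mod 3).
    The inverse of 2 mod 3 is 2 (since 2·2 = 4 = 1·3 + 1), so t ≡ 2·2 = 4 ≡ 1 (mod 3).
    Then x = 7 + 10·1 = 17, valid modulo lcm(10, 15) = 30: x ≡ 17 (mod 30).
  Combine with x ≡ 11 (mod 14): gcd(30, 14) = 2; 11 - 17 = -6, which IS divisible by 2, so compatible.
    Write x = 17 + 30·t and substitute into x ≡ 11 (mod 14): 30·t ≡ 11 − 17 = -6 (mod 14).
    Divide the congruence (and modulus) by g = 2: 15·t ≡ -3 (mod 7).
    Reduce coefficients mod 7: 1·t ≡ 4 (mod 7).
    So t ≡ 4 (mod 7).
    Then x = 17 + 30·4 = 137, valid modulo lcm(30, 14) = 210: x ≡ 137 (mod 210).
Verify: 137 mod 10 = 7, 137 mod 15 = 2, 137 mod 14 = 11.

x ≡ 137 (mod 210).


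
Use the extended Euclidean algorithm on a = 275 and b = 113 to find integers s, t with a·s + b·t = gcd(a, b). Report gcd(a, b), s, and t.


Euclidean algorithm on (275, 113) — divide until remainder is 0:
  275 = 2 · 113 + 49
  113 = 2 · 49 + 15
  49 = 3 · 15 + 4
  15 = 3 · 4 + 3
  4 = 1 · 3 + 1
  3 = 3 · 1 + 0
gcd(275, 113) = 1.
Track Bezout coefficients alongside the remainders: start with r₀ = 275 = a·1 + b·0 (s = 1, t = 0) and r₁ = 113 = a·0 + b·1 (s = 0, t = 1); each new remainder r_{k+1} = r_{k-1} − q_k·r_k inherits s_{k+1} = s_{k-1} − q_k·s_k, t_{k+1} = t_{k-1} − q_k·t_k, so r_k = a·s_k + b·t_k at every step:
  q = 2: r = 49, s = 1 − 2·0 = 1, t = 0 − 2·1 = -2  (check: 275·1 + 113·(-2) = 49)
  q = 2: r = 15, s = 0 − 2·1 = -2, t = 1 − 2·(-2) = 5  (check: 275·(-2) + 113·5 = 15)
  q = 3: r = 4, s = 1 − 3·(-2) = 7, t = -2 − 3·5 = -17  (check: 275·7 + 113·(-17) = 4)
  q = 3: r = 3, s = -2 − 3·7 = -23, t = 5 − 3·(-17) = 56  (check: 275·(-23) + 113·56 = 3)
  q = 1: r = 1, s = 7 − 1·(-23) = 30, t = -17 − 1·56 = -73  (check: 275·30 + 113·(-73) = 1)
The row with r = 1 (the gcd) gives the Bezout coefficients s = 30, t = -73.
Result: 275 · (30) + 113 · (-73) = 1.

gcd(275, 113) = 1; s = 30, t = -73 (check: 275·30 + 113·(-73) = 1).


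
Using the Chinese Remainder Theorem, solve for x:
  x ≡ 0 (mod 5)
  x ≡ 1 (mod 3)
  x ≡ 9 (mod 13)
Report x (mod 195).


Moduli 5, 3, 13 are pairwise coprime; by CRT there is a unique solution modulo M = 5 · 3 · 13 = 195.
Solve pairwise, accumulating the modulus:
  Start with x ≡ 0 (mod 5).
  Combine with x ≡ 1 (mod 3): since gcd(5, 3) = 1, we get a unique residue mod 15.
    Write x = 0 + 5·t and substitute into x ≡ 1 (mod 3): 5·t ≡ 1 − 0 = 1 (mod 3).
    Reduce coefficients mod 3: 2·t ≡ 1 (mod 3).
    The inverse of 2 mod 3 is 2 (since 2·2 = 4 = 1·3 + 1), so t ≡ 2·1 = 2 ≡ 2 (mod 3).
    Then x = 0 + 5·2 = 10, valid modulo lcm(5, 3) = 15: x ≡ 10 (mod 15).
  Combine with x ≡ 9 (mod 13): since gcd(15, 13) = 1, we get a unique residue mod 195.
    Write x = 10 + 15·t and substitute into x ≡ 9 (mod 13): 15·t ≡ 9 − 10 = -1 (mod 13).
    Reduce coefficients mod 13: 2·t ≡ 12 (mod 13).
    The inverse of 2 mod 13 is 7 (since 2·7 = 14 = 1·13 + 1), so t ≡ 7·12 = 84 ≡ 6 (mod 13).
    Then x = 10 + 15·6 = 100, valid modulo lcm(15, 13) = 195: x ≡ 100 (mod 195).
Verify: 100 mod 5 = 0 ✓, 100 mod 3 = 1 ✓, 100 mod 13 = 9 ✓.

x ≡ 100 (mod 195).


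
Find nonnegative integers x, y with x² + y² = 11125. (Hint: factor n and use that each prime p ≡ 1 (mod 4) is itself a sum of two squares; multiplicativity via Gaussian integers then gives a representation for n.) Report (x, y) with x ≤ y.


Step 1: Factor n = 11125 = 5^3 · 89.
Step 2: Check the mod-4 condition on each prime factor: 5 ≡ 1 (mod 4), exponent 3; 89 ≡ 1 (mod 4), exponent 1.
All primes ≡ 3 (mod 4) appear to even exponent (or don't appear), so by the two-squares theorem n IS expressible as a sum of two squares.
Step 3: Build a representation. Group n = k² · m with k = 5 and m = 5 · 89 = 445 (a product of primes ≡ 1 (mod 4)); a representation of m scales to one of n via (k·x)² + (k·y)² = k²(x² + y²). Each prime p ≡ 1 (mod 4) is itself a sum of two squares; find a² by testing p − a² for a perfect square:
  5: 5 − 1² = 4 = 2² ⇒ 5 = 1² + 2².
  89: 89 − 1² = 88, 89 − 2² = 85, 89 − 3² = 80, 89 − 4² = 73, 89 − 5² = 64 = 8² ⇒ 89 = 5² + 8².
  Combine using the Brahmagupta–Fibonacci identity (a² + b²)(c² + d²) = (ac − bd)² + (ad + bc)² = (ac + bd)² + (ad − bc)²:
  5 · 89 = 445: from (1² + 2²)(5² + 8²), take (1·5 − 2·8, 1·8 + 2·5) = (5 − 16, 8 + 10) = (-11, 18); dropping signs (only squares matter) gives (11, 18); check 11² + 18² = 121 + 324 = 445 ✓.
  Scale by k = 5: (5·11, 5·18) = (55, 90).
Step 4: Order so x ≤ y and verify: 55² + 90² = 3025 + 8100 = 11125 = n. ✓

n = 11125 = 55² + 90² (one valid representation with x ≤ y).


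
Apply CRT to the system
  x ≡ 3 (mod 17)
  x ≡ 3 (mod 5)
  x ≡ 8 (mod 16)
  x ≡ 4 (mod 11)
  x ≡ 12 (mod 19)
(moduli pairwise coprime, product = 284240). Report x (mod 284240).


Product of moduli M = 17 · 5 · 16 · 11 · 19 = 284240.
Merge one congruence at a time:
  Start: x ≡ 3 (mod 17).
  Combine with x ≡ 3 (mod 5); new modulus lcm = 85.
    Write x = 3 + 17·t and substitute into x ≡ 3 (mod 5): 17·t ≡ 3 − 3 = 0 (mod 5).
    Reduce coefficients mod 5: 2·t ≡ 0 (mod 5).
    The inverse of 2 mod 5 is 3 (since 2·3 = 6 = 1·5 + 1), so t ≡ 3·0 = 0 ≡ 0 (mod 5).
    Then x = 3 + 17·0 = 3, valid modulo lcm(17, 5) = 85: x ≡ 3 (mod 85).
  Combine with x ≡ 8 (mod 16); new modulus lcm = 1360.
    Write x = 3 + 85·t and substitute into x ≡ 8 (mod 16): 85·t ≡ 8 − 3 = 5 (mod 16).
    Reduce coefficients mod 16: 5·t ≡ 5 (mod 16).
    The inverse of 5 mod 16 is 13 (since 5·13 = 65 = 4·16 + 1), so t ≡ 13·5 = 65 ≡ 1 (mod 16).
    Then x = 3 + 85·1 = 88, valid modulo lcm(85, 16) = 1360: x ≡ 88 (mod 1360).
  Combine with x ≡ 4 (mod 11); new modulus lcm = 14960.
    Write x = 88 + 1360·t and substitute into x ≡ 4 (mod 11): 1360·t ≡ 4 − 88 = -84 (mod 11).
    Reduce coefficients mod 11: 7·t ≡ 4 (mod 11).
    The inverse of 7 mod 11 is 8 (since 7·8 = 56 = 5·11 + 1), so t ≡ 8·4 = 32 ≡ 10 (mod 11).
    Then x = 88 + 1360·10 = 13688, valid modulo lcm(1360, 11) = 14960: x ≡ 13688 (mod 14960).
  Combine with x ≡ 12 (mod 19); new modulus lcm = 284240.
    Write x = 13688 + 14960·t and substitute into x ≡ 12 (mod 19): 14960·t ≡ 12 − 13688 = -13676 (mod 19).
    Reduce coefficients mod 19: 7·t ≡ 4 (mod 19).
    The inverse of 7 mod 19 is 11 (since 7·11 = 77 = 4·19 + 1), so t ≡ 11·4 = 44 ≡ 6 (mod 19).
    Then x = 13688 + 14960·6 = 103448, valid modulo lcm(14960, 19) = 284240: x ≡ 103448 (mod 284240).
Verify against each original: 103448 mod 17 = 3, 103448 mod 5 = 3, 103448 mod 16 = 8, 103448 mod 11 = 4, 103448 mod 19 = 12.

x ≡ 103448 (mod 284240).


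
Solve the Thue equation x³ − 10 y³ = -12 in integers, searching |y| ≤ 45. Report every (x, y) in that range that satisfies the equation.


The equation is x³ - 10y³ = -12. For fixed y, x³ = 10·y³ − 12, so a solution requires the RHS to be a perfect cube.
Strategy: iterate y from -45 to 45, compute RHS = 10·y³ − 12, and check whether it is a (positive or negative) perfect cube.
Check small values of y:
  y = 0: RHS = -12 is not a perfect cube.
  y = 1: RHS = -2 is not a perfect cube.
  y = -1: RHS = -22 is not a perfect cube.
  y = 2: RHS = 68 is not a perfect cube.
  y = -2: RHS = -92 is not a perfect cube.
  y = 3: RHS = 258 is not a perfect cube.
  y = -3: RHS = -282 is not a perfect cube.
Continuing the search up to |y| = 45 finds no solutions either.
No (x, y) in the scanned range satisfies the equation.

No integer solutions with |y| ≤ 45.


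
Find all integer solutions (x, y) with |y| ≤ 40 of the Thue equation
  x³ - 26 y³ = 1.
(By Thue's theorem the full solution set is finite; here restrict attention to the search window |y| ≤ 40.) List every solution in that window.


The equation is x³ - 26y³ = 1. For fixed y, x³ = 26·y³ + 1, so a solution requires the RHS to be a perfect cube.
Strategy: iterate y from -40 to 40, compute RHS = 26·y³ + 1, and check whether it is a (positive or negative) perfect cube.
Check small values of y:
  y = 0: RHS = 1 = (1)³ ⇒ x = 1 works.
  y = 1: RHS = 27 = (3)³ ⇒ x = 3 works.
  y = -1: RHS = -25 is not a perfect cube.
  y = 2: RHS = 209 is not a perfect cube.
  y = -2: RHS = -207 is not a perfect cube.
  y = 3: RHS = 703 is not a perfect cube.
  y = -3: RHS = -701 is not a perfect cube.
Continuing the search up to |y| = 40 finds no further solutions beyond those listed.
Collected solutions: (1, 0), (3, 1).

Solutions (with |y| ≤ 40): (1, 0), (3, 1).
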